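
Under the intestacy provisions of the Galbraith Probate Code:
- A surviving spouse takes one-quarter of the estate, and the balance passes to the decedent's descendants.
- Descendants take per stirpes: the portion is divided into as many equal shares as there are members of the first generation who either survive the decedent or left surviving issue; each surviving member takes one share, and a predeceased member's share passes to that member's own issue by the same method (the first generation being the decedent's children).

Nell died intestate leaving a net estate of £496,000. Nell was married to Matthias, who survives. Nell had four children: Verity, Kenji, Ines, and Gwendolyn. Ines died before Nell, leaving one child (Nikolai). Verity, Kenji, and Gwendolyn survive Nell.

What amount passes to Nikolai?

Matthias takes one-quarter of £496,000 = £124,000. The remaining £372,000 passes to the descendants.
The descendants' portion (£372,000) is divided into 4 shares of £93,000: Verity, Kenji, and Gwendolyn each take £93,000; Ines's £93,000 share passes to Ines's issue.
Ines's share (£93,000) passes entirely to Nikolai.

Nikolai receives £93,000.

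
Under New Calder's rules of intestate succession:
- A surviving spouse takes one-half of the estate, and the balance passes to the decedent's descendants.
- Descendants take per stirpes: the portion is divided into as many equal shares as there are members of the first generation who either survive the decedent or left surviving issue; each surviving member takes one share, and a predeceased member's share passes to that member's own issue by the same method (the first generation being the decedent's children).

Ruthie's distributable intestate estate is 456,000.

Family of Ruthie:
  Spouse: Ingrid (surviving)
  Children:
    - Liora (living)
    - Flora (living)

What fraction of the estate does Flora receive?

Ingrid takes one-half of 456,000 = 228,000. The remaining 228,000 passes to the descendants.
The descendants' portion (228,000) is divided into 2 shares of 114,000: Liora and Flora each take 114,000.

Flora receives 1/4 of the estate.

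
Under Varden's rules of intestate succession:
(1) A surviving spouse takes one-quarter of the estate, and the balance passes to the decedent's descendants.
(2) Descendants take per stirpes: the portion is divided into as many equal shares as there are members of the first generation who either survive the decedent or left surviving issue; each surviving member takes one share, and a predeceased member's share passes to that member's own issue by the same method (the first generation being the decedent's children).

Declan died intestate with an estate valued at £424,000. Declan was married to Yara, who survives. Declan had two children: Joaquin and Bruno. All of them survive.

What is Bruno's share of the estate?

Yara takes one-quarter of £424,000 = £106,000. The remaining £318,000 passes to the descendants.
The descendants' portion (£318,000) is divided into 2 shares of £159,000: Joaquin and Bruno each take £159,000.

Bruno receives £159,000.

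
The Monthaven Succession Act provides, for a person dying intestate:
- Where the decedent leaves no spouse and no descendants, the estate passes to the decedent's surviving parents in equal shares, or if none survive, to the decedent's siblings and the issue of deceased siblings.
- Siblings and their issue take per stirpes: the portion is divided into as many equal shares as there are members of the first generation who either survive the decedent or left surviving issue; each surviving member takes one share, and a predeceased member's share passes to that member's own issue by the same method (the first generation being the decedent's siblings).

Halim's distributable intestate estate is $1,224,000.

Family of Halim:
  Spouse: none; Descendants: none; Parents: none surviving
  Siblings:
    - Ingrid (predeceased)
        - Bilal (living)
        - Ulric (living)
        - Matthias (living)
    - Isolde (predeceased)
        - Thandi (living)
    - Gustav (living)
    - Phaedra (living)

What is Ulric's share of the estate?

Ulric receives $102,000.

The entire $1,224,000 passes to the siblings and their issue.
That amount ($1,224,000) is divided into 4 shares of $306,000: Gustav and Phaedra each take $306,000; Ingrid's $306,000 share passes to Ingrid's issue; Isolde's $306,000 share passes to Isolde's issue.
Ingrid's share ($306,000) is divided into 3 shares of $102,000: Bilal, Ulric, and Matthias each take $102,000.
Isolde's share ($306,000) passes entirely to Thandi.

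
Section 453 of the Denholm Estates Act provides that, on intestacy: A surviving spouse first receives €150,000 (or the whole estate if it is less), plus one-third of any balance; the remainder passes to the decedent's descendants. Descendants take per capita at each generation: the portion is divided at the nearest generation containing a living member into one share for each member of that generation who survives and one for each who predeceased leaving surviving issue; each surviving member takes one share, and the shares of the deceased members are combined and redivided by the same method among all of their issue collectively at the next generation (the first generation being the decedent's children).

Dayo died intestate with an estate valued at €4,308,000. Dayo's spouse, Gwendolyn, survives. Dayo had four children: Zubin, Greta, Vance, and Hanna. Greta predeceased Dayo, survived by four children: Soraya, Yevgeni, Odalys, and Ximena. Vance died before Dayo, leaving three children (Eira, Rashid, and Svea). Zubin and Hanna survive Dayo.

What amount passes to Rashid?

Rashid receives €198,000.

Gwendolyn first takes €150,000, leaving a balance of €4,158,000. Gwendolyn then takes one-third of the balance (€1,386,000), for a total of €1,536,000. The remaining €2,772,000 passes to the descendants.
The descendants' portion (€2,772,000) is divided at the children's generation into 4 shares of €693,000. Zubin and Hanna each take €693,000. The 2 shares of the deceased (Greta and Vance) are combined into a pool of €1,386,000.
That pool (€1,386,000) is divided at the grandchildren's generation equally among Soraya, Yevgeni, Odalys, Ximena, Eira, Rashid, and Svea: €198,000 each.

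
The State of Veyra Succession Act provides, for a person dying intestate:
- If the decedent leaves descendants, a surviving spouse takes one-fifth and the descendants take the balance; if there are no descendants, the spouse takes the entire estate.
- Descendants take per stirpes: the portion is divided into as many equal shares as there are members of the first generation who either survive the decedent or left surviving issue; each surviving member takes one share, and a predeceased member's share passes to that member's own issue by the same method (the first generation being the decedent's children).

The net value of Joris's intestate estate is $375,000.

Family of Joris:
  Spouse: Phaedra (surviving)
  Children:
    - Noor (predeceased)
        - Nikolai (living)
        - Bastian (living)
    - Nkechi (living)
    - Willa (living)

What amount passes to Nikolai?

Phaedra takes one-fifth of $375,000 = $75,000. The remaining $300,000 passes to the descendants.
The descendants' portion ($300,000) is divided into 3 shares of $100,000: Nkechi and Willa each take $100,000; Noor's $100,000 share passes to Noor's issue.
Noor's share ($100,000) is divided into 2 shares of $50,000: Nikolai and Bastian each take $50,000.

Nikolai receives $50,000.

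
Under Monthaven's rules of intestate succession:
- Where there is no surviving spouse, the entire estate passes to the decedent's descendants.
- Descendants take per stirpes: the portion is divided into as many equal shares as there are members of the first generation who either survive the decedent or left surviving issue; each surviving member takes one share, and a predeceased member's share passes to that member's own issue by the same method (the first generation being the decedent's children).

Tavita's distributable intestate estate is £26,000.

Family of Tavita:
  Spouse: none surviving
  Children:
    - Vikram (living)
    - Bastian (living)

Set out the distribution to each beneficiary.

Vikram: £13,000; Bastian: £13,000

The entire £26,000 passes to the descendants.
That amount (£26,000) is divided into 2 shares of £13,000: Vikram and Bastian each take £13,000.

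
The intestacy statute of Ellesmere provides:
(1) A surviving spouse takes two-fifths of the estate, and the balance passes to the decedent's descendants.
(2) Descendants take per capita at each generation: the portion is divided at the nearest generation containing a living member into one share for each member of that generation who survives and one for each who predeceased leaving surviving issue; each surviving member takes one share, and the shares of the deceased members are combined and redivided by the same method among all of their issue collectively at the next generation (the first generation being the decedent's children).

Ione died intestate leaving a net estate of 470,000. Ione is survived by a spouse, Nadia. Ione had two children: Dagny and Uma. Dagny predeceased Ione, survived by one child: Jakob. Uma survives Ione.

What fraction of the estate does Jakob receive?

Jakob receives 3/10 of the estate.

Nadia takes two-fifths of 470,000 = 188,000. The remaining 282,000 passes to the descendants.
The descendants' portion (282,000) is divided at the children's generation into 2 shares of 141,000. Uma takes 141,000. The remaining share for the deceased Dagny (141,000) is carried to the next generation.
That pool (141,000) passes entirely to Jakob, the sole taker at the grandchildren's generation.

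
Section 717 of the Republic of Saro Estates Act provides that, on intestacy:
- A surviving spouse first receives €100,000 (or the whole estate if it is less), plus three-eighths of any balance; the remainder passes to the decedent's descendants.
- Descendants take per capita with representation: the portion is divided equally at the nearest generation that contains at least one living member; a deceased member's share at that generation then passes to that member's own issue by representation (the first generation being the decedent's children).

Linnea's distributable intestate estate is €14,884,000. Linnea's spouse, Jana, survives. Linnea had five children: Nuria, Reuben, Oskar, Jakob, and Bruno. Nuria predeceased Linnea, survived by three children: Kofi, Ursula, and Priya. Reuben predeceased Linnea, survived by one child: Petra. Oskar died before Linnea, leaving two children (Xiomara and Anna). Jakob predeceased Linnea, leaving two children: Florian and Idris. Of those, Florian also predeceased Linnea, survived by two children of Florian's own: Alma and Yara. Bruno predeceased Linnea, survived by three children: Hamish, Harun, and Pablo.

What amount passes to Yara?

Yara receives €420,000.

Jana first takes €100,000, leaving a balance of €14,784,000. Jana then takes three-eighths of the balance (€5,544,000), for a total of €5,644,000. The remaining €9,240,000 passes to the descendants.
No child survives, so the initial division is made at the grandchildren's generation.
The descendants' portion (€9,240,000) is divided into 11 shares of €840,000: Kofi, Ursula, Priya, Petra, Xiomara, Anna, Idris, Hamish, Harun, and Pablo each take €840,000; Florian's €840,000 share passes to Florian's issue.
Florian's share (€840,000) is divided into 2 shares of €420,000: Alma and Yara each take €420,000.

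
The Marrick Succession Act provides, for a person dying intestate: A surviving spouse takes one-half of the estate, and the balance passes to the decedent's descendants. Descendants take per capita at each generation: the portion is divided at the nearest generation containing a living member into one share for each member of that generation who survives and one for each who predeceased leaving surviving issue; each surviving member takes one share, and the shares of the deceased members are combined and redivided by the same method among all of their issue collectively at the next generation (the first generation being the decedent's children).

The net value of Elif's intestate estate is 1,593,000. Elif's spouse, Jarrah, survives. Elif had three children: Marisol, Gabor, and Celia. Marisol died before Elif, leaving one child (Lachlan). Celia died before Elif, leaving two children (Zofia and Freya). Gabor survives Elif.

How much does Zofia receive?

Jarrah takes one-half of 1,593,000 = 796,500. The remaining 796,500 passes to the descendants.
The descendants' portion (796,500) is divided at the children's generation into 3 shares of 265,500. Gabor takes 265,500. The 2 shares of the deceased (Marisol and Celia) are combined into a pool of 531,000.
That pool (531,000) is divided at the grandchildren's generation equally among Lachlan, Zofia, and Freya: 177,000 each.

Zofia receives 177,000.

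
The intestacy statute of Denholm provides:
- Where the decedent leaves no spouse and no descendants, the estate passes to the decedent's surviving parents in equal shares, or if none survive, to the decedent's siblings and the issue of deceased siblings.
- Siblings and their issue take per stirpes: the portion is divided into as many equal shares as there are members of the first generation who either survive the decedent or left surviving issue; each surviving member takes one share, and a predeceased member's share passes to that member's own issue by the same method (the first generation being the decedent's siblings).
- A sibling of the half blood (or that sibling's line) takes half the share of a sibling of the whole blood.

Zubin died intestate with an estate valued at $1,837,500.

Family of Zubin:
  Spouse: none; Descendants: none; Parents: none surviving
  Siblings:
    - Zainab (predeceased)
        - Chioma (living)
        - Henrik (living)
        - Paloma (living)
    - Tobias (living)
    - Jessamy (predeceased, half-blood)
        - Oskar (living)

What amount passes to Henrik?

The entire $1,837,500 passes to the siblings and their issue.
Counting each half-blood sibling's line as half a unit, there are 5/2 units in $1,837,500, so one unit is $735,000. Whole-blood lines (Zainab and Tobias) take $735,000 each; half-blood lines (Jessamy) take $367,500 each.
Zainab's share ($735,000) is divided into 3 shares of $245,000: Chioma, Henrik, and Paloma each take $245,000.
Jessamy's share ($367,500) passes entirely to Oskar.

Henrik receives $245,000.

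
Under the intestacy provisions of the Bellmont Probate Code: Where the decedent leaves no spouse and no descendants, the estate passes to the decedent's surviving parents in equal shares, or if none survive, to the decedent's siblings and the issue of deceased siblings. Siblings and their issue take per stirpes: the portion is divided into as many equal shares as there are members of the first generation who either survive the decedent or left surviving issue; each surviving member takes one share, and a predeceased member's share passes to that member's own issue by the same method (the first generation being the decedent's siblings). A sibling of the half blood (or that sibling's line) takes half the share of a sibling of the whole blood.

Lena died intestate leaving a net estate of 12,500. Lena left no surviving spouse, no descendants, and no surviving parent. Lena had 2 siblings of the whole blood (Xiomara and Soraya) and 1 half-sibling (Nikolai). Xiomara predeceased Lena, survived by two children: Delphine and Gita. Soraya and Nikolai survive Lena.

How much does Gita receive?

The entire 12,500 passes to the siblings and their issue.
Counting each half-blood sibling's line as half a unit, there are 5/2 units in 12,500, so one unit is 5,000. Whole-blood lines (Xiomara and Soraya) take 5,000 each; half-blood lines (Nikolai) take 2,500 each.
Xiomara's share (5,000) is divided into 2 shares of 2,500: Delphine and Gita each take 2,500.

Gita receives 2,500.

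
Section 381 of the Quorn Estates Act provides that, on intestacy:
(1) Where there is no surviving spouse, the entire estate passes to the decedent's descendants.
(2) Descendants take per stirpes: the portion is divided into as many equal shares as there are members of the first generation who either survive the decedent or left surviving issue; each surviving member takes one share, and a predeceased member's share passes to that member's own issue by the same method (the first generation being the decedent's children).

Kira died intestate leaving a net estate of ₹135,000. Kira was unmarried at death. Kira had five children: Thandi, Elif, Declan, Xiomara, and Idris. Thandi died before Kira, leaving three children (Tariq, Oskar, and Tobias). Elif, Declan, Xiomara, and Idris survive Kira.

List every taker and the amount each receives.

Tariq: ₹9,000; Oskar: ₹9,000; Tobias: ₹9,000; Elif: ₹27,000; Declan: ₹27,000; Xiomara: ₹27,000; Idris: ₹27,000

The entire ₹135,000 passes to the descendants.
That amount (₹135,000) is divided into 5 shares of ₹27,000: Elif, Declan, Xiomara, and Idris each take ₹27,000; Thandi's ₹27,000 share passes to Thandi's issue.
Thandi's share (₹27,000) is divided into 3 shares of ₹9,000: Tariq, Oskar, and Tobias each take ₹9,000.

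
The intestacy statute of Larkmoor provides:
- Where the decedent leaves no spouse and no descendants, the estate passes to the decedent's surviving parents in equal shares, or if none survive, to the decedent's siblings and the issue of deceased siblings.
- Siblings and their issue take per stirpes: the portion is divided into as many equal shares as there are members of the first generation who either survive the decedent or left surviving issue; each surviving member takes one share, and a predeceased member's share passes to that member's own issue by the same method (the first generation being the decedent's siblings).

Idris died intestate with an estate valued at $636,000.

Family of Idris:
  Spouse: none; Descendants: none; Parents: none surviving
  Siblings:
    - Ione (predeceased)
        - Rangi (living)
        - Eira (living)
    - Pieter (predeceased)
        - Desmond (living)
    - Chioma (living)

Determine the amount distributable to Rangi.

The entire $636,000 passes to the siblings and their issue.
That amount ($636,000) is divided into 3 shares of $212,000: Chioma takes $212,000; Ione's $212,000 share passes to Ione's issue; Pieter's $212,000 share passes to Pieter's issue.
Ione's share ($212,000) is divided into 2 shares of $106,000: Rangi and Eira each take $106,000.
Pieter's share ($212,000) passes entirely to Desmond.

Rangi receives $106,000.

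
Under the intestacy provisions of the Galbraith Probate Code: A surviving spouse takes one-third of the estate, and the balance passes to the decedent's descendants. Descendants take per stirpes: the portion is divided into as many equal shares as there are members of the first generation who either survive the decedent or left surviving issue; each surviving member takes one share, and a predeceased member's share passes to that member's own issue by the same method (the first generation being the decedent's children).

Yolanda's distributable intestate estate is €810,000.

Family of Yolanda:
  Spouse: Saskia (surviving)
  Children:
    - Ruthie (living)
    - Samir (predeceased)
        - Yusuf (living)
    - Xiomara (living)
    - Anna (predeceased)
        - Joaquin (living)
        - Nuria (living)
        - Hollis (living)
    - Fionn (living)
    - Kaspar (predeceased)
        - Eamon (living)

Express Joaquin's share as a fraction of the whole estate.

Saskia takes one-third of €810,000 = €270,000. The remaining €540,000 passes to the descendants.
The descendants' portion (€540,000) is divided into 6 shares of €90,000: Ruthie, Xiomara, and Fionn each take €90,000; Samir's €90,000 share passes to Samir's issue; Anna's €90,000 share passes to Anna's issue; Kaspar's €90,000 share passes to Kaspar's issue.
Samir's share (€90,000) passes entirely to Yusuf.
Anna's share (€90,000) is divided into 3 shares of €30,000: Joaquin, Nuria, and Hollis each take €30,000.
Kaspar's share (€90,000) passes entirely to Eamon.

Joaquin receives 1/27 of the estate.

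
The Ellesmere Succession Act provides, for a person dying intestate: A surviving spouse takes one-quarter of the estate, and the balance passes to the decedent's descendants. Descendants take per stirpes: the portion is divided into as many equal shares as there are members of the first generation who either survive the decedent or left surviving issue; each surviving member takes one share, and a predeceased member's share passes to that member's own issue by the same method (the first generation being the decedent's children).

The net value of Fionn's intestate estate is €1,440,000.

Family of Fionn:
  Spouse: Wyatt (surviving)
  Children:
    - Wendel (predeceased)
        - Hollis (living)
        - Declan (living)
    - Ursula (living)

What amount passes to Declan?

Declan receives €270,000.

Wyatt takes one-quarter of €1,440,000 = €360,000. The remaining €1,080,000 passes to the descendants.
The descendants' portion (€1,080,000) is divided into 2 shares of €540,000: Ursula takes €540,000; Wendel's €540,000 share passes to Wendel's issue.
Wendel's share (€540,000) is divided into 2 shares of €270,000: Hollis and Declan each take €270,000.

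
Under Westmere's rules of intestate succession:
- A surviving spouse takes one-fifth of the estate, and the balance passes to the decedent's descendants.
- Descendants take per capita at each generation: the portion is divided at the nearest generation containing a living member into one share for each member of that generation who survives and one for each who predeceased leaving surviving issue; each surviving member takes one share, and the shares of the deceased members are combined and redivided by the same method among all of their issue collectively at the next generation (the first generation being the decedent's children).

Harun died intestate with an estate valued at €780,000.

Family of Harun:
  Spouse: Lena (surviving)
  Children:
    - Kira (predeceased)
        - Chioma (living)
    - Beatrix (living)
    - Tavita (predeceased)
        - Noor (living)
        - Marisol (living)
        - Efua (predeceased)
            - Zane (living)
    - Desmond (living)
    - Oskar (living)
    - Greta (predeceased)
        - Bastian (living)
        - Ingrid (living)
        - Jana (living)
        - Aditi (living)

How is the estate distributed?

Lena: €156,000; Chioma: €39,000; Beatrix: €104,000; Noor: €39,000; Marisol: €39,000; Zane: €39,000; Desmond: €104,000; Oskar: €104,000; Bastian: €39,000; Ingrid: €39,000; Jana: €39,000; Aditi: €39,000

Lena takes one-fifth of €780,000 = €156,000. The remaining €624,000 passes to the descendants.
The descendants' portion (€624,000) is divided at the children's generation into 6 shares of €104,000. Beatrix, Desmond, and Oskar each take €104,000. The 3 shares of the deceased (Kira, Tavita, and Greta) are combined into a pool of €312,000.
That pool (€312,000) is divided at the grandchildren's generation into 8 shares of €39,000. Chioma, Noor, Marisol, Bastian, Ingrid, Jana, and Aditi each take €39,000. The remaining share for the deceased Efua (€39,000) is carried to the next generation.
That pool (€39,000) passes entirely to Zane, the sole taker at the great-grandchildren's generation.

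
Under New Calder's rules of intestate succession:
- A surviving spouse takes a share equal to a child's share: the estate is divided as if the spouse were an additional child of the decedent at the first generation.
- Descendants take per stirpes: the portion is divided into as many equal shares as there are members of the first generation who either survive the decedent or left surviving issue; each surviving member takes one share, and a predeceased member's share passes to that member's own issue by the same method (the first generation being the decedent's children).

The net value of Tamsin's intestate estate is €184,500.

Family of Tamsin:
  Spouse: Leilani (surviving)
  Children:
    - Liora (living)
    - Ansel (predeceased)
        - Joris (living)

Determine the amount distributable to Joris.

The spouse counts as an additional share at the children's level, so there are 3 primary shares of €61,500. Leilani takes one such share (€61,500).
The children's combined portion (€123,000) is divided into 2 shares of €61,500: Liora takes €61,500; Ansel's €61,500 share passes to Ansel's issue.
Ansel's share (€61,500) passes entirely to Joris.

Joris receives €61,500.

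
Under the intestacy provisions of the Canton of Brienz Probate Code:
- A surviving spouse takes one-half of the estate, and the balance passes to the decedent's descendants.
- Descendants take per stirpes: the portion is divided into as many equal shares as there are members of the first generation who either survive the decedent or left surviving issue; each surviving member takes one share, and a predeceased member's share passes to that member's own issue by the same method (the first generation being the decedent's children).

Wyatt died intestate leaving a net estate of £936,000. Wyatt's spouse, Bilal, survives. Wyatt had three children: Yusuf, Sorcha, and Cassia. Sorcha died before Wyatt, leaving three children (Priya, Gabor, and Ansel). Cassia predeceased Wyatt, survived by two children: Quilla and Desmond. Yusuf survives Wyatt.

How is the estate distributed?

Bilal: £468,000; Yusuf: £156,000; Priya: £52,000; Gabor: £52,000; Ansel: £52,000; Quilla: £78,000; Desmond: £78,000

Bilal takes one-half of £936,000 = £468,000. The remaining £468,000 passes to the descendants.
The descendants' portion (£468,000) is divided into 3 shares of £156,000: Yusuf takes £156,000; Sorcha's £156,000 share passes to Sorcha's issue; Cassia's £156,000 share passes to Cassia's issue.
Sorcha's share (£156,000) is divided into 3 shares of £52,000: Priya, Gabor, and Ansel each take £52,000.
Cassia's share (£156,000) is divided into 2 shares of £78,000: Quilla and Desmond each take £78,000.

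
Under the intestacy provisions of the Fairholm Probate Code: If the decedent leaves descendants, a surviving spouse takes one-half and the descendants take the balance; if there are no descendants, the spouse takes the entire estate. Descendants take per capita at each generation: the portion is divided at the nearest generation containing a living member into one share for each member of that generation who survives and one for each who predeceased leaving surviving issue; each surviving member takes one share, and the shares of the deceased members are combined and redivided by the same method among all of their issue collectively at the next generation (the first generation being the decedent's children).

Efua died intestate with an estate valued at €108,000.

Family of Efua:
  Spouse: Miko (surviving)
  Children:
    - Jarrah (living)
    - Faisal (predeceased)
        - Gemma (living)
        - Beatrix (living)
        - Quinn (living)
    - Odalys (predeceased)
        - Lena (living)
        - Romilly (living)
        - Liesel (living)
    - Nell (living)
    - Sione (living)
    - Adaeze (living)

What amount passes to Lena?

Lena receives €3,000.

Miko takes one-half of €108,000 = €54,000. The remaining €54,000 passes to the descendants.
The descendants' portion (€54,000) is divided at the children's generation into 6 shares of €9,000. Jarrah, Nell, Sione, and Adaeze each take €9,000. The 2 shares of the deceased (Faisal and Odalys) are combined into a pool of €18,000.
That pool (€18,000) is divided at the grandchildren's generation equally among Gemma, Beatrix, Quinn, Lena, Romilly, and Liesel: €3,000 each.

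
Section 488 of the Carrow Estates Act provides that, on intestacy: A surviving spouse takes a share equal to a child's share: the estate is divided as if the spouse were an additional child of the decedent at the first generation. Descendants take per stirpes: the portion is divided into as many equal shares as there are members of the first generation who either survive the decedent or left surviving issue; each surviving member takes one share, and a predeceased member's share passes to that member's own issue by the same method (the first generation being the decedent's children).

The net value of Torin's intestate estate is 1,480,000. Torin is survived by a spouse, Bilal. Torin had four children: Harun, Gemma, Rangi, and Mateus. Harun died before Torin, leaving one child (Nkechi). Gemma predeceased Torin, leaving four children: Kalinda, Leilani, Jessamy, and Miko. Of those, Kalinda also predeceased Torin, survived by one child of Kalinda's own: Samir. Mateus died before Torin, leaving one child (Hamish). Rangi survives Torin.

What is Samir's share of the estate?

The spouse counts as an additional share at the children's level, so there are 5 primary shares of 296,000. Bilal takes one such share (296,000).
The children's combined portion (1,184,000) is divided into 4 shares of 296,000: Rangi takes 296,000; Harun's 296,000 share passes to Harun's issue; Gemma's 296,000 share passes to Gemma's issue; Mateus's 296,000 share passes to Mateus's issue.
Harun's share (296,000) passes entirely to Nkechi.
Gemma's share (296,000) is divided into 4 shares of 74,000: Leilani, Jessamy, and Miko each take 74,000; Kalinda's 74,000 share passes to Kalinda's issue.
Kalinda's share (74,000) passes entirely to Samir.
Mateus's share (296,000) passes entirely to Hamish.

Samir receives 74,000.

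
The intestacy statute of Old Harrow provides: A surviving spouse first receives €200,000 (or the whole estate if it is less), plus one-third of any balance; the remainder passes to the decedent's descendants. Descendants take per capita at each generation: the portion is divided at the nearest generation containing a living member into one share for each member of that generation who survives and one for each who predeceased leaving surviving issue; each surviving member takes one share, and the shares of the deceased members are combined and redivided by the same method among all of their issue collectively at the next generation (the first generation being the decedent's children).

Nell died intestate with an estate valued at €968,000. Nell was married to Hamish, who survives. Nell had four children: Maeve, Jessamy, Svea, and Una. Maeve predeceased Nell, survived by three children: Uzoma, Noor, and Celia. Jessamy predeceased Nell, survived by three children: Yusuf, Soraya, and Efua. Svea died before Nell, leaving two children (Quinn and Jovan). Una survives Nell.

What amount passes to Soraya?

Hamish first takes €200,000, leaving a balance of €768,000. Hamish then takes one-third of the balance (€256,000), for a total of €456,000. The remaining €512,000 passes to the descendants.
The descendants' portion (€512,000) is divided at the children's generation into 4 shares of €128,000. Una takes €128,000. The 3 shares of the deceased (Maeve, Jessamy, and Svea) are combined into a pool of €384,000.
That pool (€384,000) is divided at the grandchildren's generation equally among Uzoma, Noor, Celia, Yusuf, Soraya, Efua, Quinn, and Jovan: €48,000 each.

Soraya receives €48,000.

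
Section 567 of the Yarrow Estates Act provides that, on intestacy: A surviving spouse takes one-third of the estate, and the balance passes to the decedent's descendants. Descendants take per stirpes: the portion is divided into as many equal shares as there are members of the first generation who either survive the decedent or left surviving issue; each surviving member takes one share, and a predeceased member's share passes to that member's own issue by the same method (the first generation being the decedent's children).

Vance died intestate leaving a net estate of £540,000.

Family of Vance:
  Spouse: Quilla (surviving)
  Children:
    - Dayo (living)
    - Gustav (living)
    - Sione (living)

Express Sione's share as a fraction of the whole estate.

Quilla takes one-third of £540,000 = £180,000. The remaining £360,000 passes to the descendants.
The descendants' portion (£360,000) is divided into 3 shares of £120,000: Dayo, Gustav, and Sione each take £120,000.

Sione receives 2/9 of the estate.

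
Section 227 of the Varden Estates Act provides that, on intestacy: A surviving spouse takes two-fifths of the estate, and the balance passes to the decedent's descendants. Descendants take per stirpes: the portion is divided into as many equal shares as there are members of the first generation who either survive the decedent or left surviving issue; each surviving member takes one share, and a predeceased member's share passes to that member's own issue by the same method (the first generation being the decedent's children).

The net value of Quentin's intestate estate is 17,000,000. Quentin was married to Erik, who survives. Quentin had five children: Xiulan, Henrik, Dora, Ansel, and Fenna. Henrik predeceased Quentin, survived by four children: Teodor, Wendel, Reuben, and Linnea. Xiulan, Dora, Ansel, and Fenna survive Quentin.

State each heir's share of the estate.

Erik takes two-fifths of 17,000,000 = 6,800,000. The remaining 10,200,000 passes to the descendants.
The descendants' portion (10,200,000) is divided into 5 shares of 2,040,000: Xiulan, Dora, Ansel, and Fenna each take 2,040,000; Henrik's 2,040,000 share passes to Henrik's issue.
Henrik's share (2,040,000) is divided into 4 shares of 510,000: Teodor, Wendel, Reuben, and Linnea each take 510,000.

Erik: 6,800,000; Xiulan: 2,040,000; Teodor: 510,000; Wendel: 510,000; Reuben: 510,000; Linnea: 510,000; Dora: 2,040,000; Ansel: 2,040,000; Fenna: 2,040,000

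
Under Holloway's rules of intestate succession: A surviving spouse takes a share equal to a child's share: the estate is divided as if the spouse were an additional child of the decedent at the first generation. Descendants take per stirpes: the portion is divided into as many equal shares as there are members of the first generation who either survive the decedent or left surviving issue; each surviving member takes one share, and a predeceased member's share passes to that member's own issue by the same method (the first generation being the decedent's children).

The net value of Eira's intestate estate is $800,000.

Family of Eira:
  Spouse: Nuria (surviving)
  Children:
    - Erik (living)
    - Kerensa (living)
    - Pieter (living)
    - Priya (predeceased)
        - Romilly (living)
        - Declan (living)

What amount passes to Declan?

Declan receives $80,000.

The spouse counts as an additional share at the children's level, so there are 5 primary shares of $160,000. Nuria takes one such share ($160,000).
The children's combined portion ($640,000) is divided into 4 shares of $160,000: Erik, Kerensa, and Pieter each take $160,000; Priya's $160,000 share passes to Priya's issue.
Priya's share ($160,000) is divided into 2 shares of $80,000: Romilly and Declan each take $80,000.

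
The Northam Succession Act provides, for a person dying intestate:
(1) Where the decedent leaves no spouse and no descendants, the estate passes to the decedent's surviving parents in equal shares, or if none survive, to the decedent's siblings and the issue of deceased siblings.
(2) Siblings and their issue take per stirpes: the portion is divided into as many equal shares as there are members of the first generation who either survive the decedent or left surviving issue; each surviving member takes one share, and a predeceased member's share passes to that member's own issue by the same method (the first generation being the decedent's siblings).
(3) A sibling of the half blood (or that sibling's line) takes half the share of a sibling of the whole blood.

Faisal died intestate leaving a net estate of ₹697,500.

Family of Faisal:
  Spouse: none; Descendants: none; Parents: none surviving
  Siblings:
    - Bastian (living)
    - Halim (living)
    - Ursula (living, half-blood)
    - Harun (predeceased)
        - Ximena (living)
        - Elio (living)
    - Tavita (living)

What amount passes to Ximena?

The entire ₹697,500 passes to the siblings and their issue.
Counting each half-blood sibling's line as half a unit, there are 9/2 units in ₹697,500, so one unit is ₹155,000. Whole-blood lines (Bastian, Halim, Harun, and Tavita) take ₹155,000 each; half-blood lines (Ursula) take ₹77,500 each.
Harun's share (₹155,000) is divided into 2 shares of ₹77,500: Ximena and Elio each take ₹77,500.

Ximena receives ₹77,500.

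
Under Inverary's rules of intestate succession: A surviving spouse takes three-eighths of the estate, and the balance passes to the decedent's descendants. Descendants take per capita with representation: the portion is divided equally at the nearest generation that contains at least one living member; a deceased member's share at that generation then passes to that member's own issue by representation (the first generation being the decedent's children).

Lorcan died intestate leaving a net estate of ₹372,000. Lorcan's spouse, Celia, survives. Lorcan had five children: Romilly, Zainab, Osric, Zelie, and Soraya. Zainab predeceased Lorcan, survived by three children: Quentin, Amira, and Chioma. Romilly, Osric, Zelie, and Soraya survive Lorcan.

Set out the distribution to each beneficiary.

Celia takes three-eighths of ₹372,000 = ₹139,500. The remaining ₹232,500 passes to the descendants.
The descendants' portion (₹232,500) is divided into 5 shares of ₹46,500: Romilly, Osric, Zelie, and Soraya each take ₹46,500; Zainab's ₹46,500 share passes to Zainab's issue.
Zainab's share (₹46,500) is divided into 3 shares of ₹15,500: Quentin, Amira, and Chioma each take ₹15,500.

Celia: ₹139,500; Romilly: ₹46,500; Quentin: ₹15,500; Amira: ₹15,500; Chioma: ₹15,500; Osric: ₹46,500; Zelie: ₹46,500; Soraya: ₹46,500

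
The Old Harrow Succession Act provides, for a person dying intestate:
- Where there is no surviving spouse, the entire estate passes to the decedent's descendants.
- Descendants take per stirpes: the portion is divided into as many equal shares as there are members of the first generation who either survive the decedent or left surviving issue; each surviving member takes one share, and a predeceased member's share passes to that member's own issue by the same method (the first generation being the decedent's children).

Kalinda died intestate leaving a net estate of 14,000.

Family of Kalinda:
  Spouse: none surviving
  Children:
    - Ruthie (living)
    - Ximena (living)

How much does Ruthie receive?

Ruthie receives 7,000.

The entire 14,000 passes to the descendants.
That amount (14,000) is divided into 2 shares of 7,000: Ruthie and Ximena each take 7,000.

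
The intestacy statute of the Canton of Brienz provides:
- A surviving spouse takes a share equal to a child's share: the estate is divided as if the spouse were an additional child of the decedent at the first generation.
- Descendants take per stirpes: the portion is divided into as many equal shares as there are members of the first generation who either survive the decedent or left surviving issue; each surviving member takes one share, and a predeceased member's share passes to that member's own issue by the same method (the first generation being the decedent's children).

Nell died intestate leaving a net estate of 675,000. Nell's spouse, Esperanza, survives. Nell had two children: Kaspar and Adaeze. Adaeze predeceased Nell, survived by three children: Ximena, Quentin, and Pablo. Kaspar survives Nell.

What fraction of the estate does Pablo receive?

The spouse counts as an additional share at the children's level, so there are 3 primary shares of 225,000. Esperanza takes one such share (225,000).
The children's combined portion (450,000) is divided into 2 shares of 225,000: Kaspar takes 225,000; Adaeze's 225,000 share passes to Adaeze's issue.
Adaeze's share (225,000) is divided into 3 shares of 75,000: Ximena, Quentin, and Pablo each take 75,000.

Pablo receives 1/9 of the estate.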